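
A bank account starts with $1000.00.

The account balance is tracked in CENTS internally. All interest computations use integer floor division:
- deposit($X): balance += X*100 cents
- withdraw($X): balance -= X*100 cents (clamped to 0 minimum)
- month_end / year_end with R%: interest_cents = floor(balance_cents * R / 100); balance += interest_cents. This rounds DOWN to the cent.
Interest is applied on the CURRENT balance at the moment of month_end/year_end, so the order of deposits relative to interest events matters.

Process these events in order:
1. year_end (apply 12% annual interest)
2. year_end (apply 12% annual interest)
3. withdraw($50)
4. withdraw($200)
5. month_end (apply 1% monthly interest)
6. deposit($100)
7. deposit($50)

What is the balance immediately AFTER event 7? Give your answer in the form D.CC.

After 1 (year_end (apply 12% annual interest)): balance=$1120.00 total_interest=$120.00
After 2 (year_end (apply 12% annual interest)): balance=$1254.40 total_interest=$254.40
After 3 (withdraw($50)): balance=$1204.40 total_interest=$254.40
After 4 (withdraw($200)): balance=$1004.40 total_interest=$254.40
After 5 (month_end (apply 1% monthly interest)): balance=$1014.44 total_interest=$264.44
After 6 (deposit($100)): balance=$1114.44 total_interest=$264.44
After 7 (deposit($50)): balance=$1164.44 total_interest=$264.44

Answer: 1164.44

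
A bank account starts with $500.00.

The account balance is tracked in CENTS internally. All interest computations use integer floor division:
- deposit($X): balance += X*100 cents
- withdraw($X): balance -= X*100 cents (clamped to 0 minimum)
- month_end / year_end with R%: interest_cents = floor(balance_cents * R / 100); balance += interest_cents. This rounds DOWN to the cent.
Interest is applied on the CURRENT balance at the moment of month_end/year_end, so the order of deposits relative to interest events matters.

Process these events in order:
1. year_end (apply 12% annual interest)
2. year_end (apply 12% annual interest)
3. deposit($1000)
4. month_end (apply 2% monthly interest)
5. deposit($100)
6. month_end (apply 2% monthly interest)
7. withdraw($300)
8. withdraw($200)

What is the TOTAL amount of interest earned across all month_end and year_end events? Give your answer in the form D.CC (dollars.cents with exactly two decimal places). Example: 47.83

Answer: 194.93

Derivation:
After 1 (year_end (apply 12% annual interest)): balance=$560.00 total_interest=$60.00
After 2 (year_end (apply 12% annual interest)): balance=$627.20 total_interest=$127.20
After 3 (deposit($1000)): balance=$1627.20 total_interest=$127.20
After 4 (month_end (apply 2% monthly interest)): balance=$1659.74 total_interest=$159.74
After 5 (deposit($100)): balance=$1759.74 total_interest=$159.74
After 6 (month_end (apply 2% monthly interest)): balance=$1794.93 total_interest=$194.93
After 7 (withdraw($300)): balance=$1494.93 total_interest=$194.93
After 8 (withdraw($200)): balance=$1294.93 total_interest=$194.93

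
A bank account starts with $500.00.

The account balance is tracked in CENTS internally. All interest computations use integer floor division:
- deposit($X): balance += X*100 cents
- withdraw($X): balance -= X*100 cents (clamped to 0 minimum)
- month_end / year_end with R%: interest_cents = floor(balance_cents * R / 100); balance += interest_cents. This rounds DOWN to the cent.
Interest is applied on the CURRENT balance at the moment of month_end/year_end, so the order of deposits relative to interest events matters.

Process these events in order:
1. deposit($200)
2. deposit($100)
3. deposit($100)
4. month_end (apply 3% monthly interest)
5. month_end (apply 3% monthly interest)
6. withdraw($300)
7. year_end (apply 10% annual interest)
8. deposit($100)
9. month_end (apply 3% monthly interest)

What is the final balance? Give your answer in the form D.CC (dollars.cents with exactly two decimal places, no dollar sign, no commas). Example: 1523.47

After 1 (deposit($200)): balance=$700.00 total_interest=$0.00
After 2 (deposit($100)): balance=$800.00 total_interest=$0.00
After 3 (deposit($100)): balance=$900.00 total_interest=$0.00
After 4 (month_end (apply 3% monthly interest)): balance=$927.00 total_interest=$27.00
After 5 (month_end (apply 3% monthly interest)): balance=$954.81 total_interest=$54.81
After 6 (withdraw($300)): balance=$654.81 total_interest=$54.81
After 7 (year_end (apply 10% annual interest)): balance=$720.29 total_interest=$120.29
After 8 (deposit($100)): balance=$820.29 total_interest=$120.29
After 9 (month_end (apply 3% monthly interest)): balance=$844.89 total_interest=$144.89

Answer: 844.89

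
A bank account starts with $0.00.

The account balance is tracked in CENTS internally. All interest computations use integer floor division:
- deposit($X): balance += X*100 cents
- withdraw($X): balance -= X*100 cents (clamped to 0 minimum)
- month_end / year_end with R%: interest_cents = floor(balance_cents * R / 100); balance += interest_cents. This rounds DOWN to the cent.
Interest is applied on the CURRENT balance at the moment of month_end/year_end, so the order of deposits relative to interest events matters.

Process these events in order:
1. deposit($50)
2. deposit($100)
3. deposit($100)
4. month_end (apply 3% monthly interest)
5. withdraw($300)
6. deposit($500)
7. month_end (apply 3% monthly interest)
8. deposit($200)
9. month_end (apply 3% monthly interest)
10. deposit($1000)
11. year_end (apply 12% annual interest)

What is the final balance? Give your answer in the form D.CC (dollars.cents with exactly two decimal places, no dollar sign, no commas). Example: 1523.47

Answer: 1944.82

Derivation:
After 1 (deposit($50)): balance=$50.00 total_interest=$0.00
After 2 (deposit($100)): balance=$150.00 total_interest=$0.00
After 3 (deposit($100)): balance=$250.00 total_interest=$0.00
After 4 (month_end (apply 3% monthly interest)): balance=$257.50 total_interest=$7.50
After 5 (withdraw($300)): balance=$0.00 total_interest=$7.50
After 6 (deposit($500)): balance=$500.00 total_interest=$7.50
After 7 (month_end (apply 3% monthly interest)): balance=$515.00 total_interest=$22.50
After 8 (deposit($200)): balance=$715.00 total_interest=$22.50
After 9 (month_end (apply 3% monthly interest)): balance=$736.45 total_interest=$43.95
After 10 (deposit($1000)): balance=$1736.45 total_interest=$43.95
After 11 (year_end (apply 12% annual interest)): balance=$1944.82 total_interest=$252.32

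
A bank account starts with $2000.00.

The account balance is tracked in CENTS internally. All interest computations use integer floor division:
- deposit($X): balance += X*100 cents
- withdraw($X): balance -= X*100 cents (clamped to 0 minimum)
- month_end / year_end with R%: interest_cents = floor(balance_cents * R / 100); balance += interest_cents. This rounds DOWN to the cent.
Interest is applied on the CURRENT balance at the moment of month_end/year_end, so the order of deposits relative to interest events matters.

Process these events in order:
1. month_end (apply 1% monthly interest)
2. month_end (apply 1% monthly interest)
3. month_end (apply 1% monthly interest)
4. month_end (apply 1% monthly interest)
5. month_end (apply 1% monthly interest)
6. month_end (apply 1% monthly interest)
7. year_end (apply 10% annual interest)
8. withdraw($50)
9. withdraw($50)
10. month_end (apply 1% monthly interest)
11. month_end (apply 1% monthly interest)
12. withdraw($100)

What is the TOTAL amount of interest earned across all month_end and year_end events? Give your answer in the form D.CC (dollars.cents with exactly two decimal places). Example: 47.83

Answer: 380.25

Derivation:
After 1 (month_end (apply 1% monthly interest)): balance=$2020.00 total_interest=$20.00
After 2 (month_end (apply 1% monthly interest)): balance=$2040.20 total_interest=$40.20
After 3 (month_end (apply 1% monthly interest)): balance=$2060.60 total_interest=$60.60
After 4 (month_end (apply 1% monthly interest)): balance=$2081.20 total_interest=$81.20
After 5 (month_end (apply 1% monthly interest)): balance=$2102.01 total_interest=$102.01
After 6 (month_end (apply 1% monthly interest)): balance=$2123.03 total_interest=$123.03
After 7 (year_end (apply 10% annual interest)): balance=$2335.33 total_interest=$335.33
After 8 (withdraw($50)): balance=$2285.33 total_interest=$335.33
After 9 (withdraw($50)): balance=$2235.33 total_interest=$335.33
After 10 (month_end (apply 1% monthly interest)): balance=$2257.68 total_interest=$357.68
After 11 (month_end (apply 1% monthly interest)): balance=$2280.25 total_interest=$380.25
After 12 (withdraw($100)): balance=$2180.25 total_interest=$380.25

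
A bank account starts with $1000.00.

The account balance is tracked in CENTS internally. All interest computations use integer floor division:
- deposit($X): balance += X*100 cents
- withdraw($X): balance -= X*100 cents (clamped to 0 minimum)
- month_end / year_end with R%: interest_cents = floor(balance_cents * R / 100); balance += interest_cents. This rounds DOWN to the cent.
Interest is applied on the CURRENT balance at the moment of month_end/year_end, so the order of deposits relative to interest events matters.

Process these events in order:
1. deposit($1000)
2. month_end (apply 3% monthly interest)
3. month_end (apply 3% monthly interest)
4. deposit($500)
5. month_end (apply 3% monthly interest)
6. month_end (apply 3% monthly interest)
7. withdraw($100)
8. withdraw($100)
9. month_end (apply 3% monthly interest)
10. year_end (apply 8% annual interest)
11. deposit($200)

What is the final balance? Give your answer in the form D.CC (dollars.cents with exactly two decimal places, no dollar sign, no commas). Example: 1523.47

After 1 (deposit($1000)): balance=$2000.00 total_interest=$0.00
After 2 (month_end (apply 3% monthly interest)): balance=$2060.00 total_interest=$60.00
After 3 (month_end (apply 3% monthly interest)): balance=$2121.80 total_interest=$121.80
After 4 (deposit($500)): balance=$2621.80 total_interest=$121.80
After 5 (month_end (apply 3% monthly interest)): balance=$2700.45 total_interest=$200.45
After 6 (month_end (apply 3% monthly interest)): balance=$2781.46 total_interest=$281.46
After 7 (withdraw($100)): balance=$2681.46 total_interest=$281.46
After 8 (withdraw($100)): balance=$2581.46 total_interest=$281.46
After 9 (month_end (apply 3% monthly interest)): balance=$2658.90 total_interest=$358.90
After 10 (year_end (apply 8% annual interest)): balance=$2871.61 total_interest=$571.61
After 11 (deposit($200)): balance=$3071.61 total_interest=$571.61

Answer: 3071.61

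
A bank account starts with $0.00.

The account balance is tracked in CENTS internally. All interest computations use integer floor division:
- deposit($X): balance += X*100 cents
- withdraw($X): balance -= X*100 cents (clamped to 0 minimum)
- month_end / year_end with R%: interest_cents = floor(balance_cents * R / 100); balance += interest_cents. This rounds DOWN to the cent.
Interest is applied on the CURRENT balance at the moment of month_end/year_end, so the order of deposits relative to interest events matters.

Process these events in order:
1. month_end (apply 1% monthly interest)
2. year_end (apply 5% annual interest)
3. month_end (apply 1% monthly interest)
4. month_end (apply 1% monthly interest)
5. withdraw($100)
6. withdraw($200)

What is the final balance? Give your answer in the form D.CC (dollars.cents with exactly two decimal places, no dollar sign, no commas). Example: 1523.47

Answer: 0.00

Derivation:
After 1 (month_end (apply 1% monthly interest)): balance=$0.00 total_interest=$0.00
After 2 (year_end (apply 5% annual interest)): balance=$0.00 total_interest=$0.00
After 3 (month_end (apply 1% monthly interest)): balance=$0.00 total_interest=$0.00
After 4 (month_end (apply 1% monthly interest)): balance=$0.00 total_interest=$0.00
After 5 (withdraw($100)): balance=$0.00 total_interest=$0.00
After 6 (withdraw($200)): balance=$0.00 total_interest=$0.00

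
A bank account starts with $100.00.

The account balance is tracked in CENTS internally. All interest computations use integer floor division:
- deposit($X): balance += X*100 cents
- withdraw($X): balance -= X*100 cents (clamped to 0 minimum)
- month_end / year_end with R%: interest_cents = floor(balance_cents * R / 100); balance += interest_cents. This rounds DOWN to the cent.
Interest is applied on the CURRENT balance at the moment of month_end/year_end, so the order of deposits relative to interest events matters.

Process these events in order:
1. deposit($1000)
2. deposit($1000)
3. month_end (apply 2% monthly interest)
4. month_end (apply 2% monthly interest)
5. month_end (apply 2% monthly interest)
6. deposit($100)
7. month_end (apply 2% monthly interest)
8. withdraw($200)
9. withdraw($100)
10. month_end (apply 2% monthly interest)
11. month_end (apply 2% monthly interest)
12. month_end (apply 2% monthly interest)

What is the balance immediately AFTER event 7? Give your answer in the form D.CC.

After 1 (deposit($1000)): balance=$1100.00 total_interest=$0.00
After 2 (deposit($1000)): balance=$2100.00 total_interest=$0.00
After 3 (month_end (apply 2% monthly interest)): balance=$2142.00 total_interest=$42.00
After 4 (month_end (apply 2% monthly interest)): balance=$2184.84 total_interest=$84.84
After 5 (month_end (apply 2% monthly interest)): balance=$2228.53 total_interest=$128.53
After 6 (deposit($100)): balance=$2328.53 total_interest=$128.53
After 7 (month_end (apply 2% monthly interest)): balance=$2375.10 total_interest=$175.10

Answer: 2375.10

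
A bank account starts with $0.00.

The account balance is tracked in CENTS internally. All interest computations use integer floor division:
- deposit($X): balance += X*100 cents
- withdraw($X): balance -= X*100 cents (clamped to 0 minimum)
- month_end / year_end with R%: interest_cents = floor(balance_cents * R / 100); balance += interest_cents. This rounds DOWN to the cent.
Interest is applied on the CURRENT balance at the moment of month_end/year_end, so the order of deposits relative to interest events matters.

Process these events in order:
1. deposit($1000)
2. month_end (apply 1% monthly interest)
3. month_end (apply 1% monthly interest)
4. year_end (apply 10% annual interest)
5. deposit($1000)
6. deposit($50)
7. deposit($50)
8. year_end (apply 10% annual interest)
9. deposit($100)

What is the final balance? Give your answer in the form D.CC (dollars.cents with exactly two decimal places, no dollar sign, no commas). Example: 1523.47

Answer: 2544.32

Derivation:
After 1 (deposit($1000)): balance=$1000.00 total_interest=$0.00
After 2 (month_end (apply 1% monthly interest)): balance=$1010.00 total_interest=$10.00
After 3 (month_end (apply 1% monthly interest)): balance=$1020.10 total_interest=$20.10
After 4 (year_end (apply 10% annual interest)): balance=$1122.11 total_interest=$122.11
After 5 (deposit($1000)): balance=$2122.11 total_interest=$122.11
After 6 (deposit($50)): balance=$2172.11 total_interest=$122.11
After 7 (deposit($50)): balance=$2222.11 total_interest=$122.11
After 8 (year_end (apply 10% annual interest)): balance=$2444.32 total_interest=$344.32
After 9 (deposit($100)): balance=$2544.32 total_interest=$344.32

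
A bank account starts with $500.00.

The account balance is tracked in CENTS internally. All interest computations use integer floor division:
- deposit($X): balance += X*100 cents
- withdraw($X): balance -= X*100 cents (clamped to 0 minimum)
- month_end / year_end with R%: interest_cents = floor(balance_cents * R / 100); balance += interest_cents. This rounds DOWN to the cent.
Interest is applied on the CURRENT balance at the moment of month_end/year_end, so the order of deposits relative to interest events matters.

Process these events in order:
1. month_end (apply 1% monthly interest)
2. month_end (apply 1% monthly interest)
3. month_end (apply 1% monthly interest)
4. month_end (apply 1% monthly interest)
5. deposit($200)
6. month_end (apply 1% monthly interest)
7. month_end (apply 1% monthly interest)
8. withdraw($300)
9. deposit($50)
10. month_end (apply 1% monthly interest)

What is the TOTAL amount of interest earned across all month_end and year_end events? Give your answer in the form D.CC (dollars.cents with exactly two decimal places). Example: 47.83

Answer: 39.61

Derivation:
After 1 (month_end (apply 1% monthly interest)): balance=$505.00 total_interest=$5.00
After 2 (month_end (apply 1% monthly interest)): balance=$510.05 total_interest=$10.05
After 3 (month_end (apply 1% monthly interest)): balance=$515.15 total_interest=$15.15
After 4 (month_end (apply 1% monthly interest)): balance=$520.30 total_interest=$20.30
After 5 (deposit($200)): balance=$720.30 total_interest=$20.30
After 6 (month_end (apply 1% monthly interest)): balance=$727.50 total_interest=$27.50
After 7 (month_end (apply 1% monthly interest)): balance=$734.77 total_interest=$34.77
After 8 (withdraw($300)): balance=$434.77 total_interest=$34.77
After 9 (deposit($50)): balance=$484.77 total_interest=$34.77
After 10 (month_end (apply 1% monthly interest)): balance=$489.61 total_interest=$39.61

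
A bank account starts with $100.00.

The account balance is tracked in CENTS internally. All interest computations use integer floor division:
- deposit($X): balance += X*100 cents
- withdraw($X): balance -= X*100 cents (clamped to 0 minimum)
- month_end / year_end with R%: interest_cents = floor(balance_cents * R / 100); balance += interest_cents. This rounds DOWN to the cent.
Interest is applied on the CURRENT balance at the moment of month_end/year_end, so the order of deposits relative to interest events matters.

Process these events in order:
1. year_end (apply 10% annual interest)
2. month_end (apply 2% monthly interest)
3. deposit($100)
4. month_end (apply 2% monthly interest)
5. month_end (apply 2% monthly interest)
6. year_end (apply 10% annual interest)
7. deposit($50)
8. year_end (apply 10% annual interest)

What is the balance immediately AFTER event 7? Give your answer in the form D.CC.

After 1 (year_end (apply 10% annual interest)): balance=$110.00 total_interest=$10.00
After 2 (month_end (apply 2% monthly interest)): balance=$112.20 total_interest=$12.20
After 3 (deposit($100)): balance=$212.20 total_interest=$12.20
After 4 (month_end (apply 2% monthly interest)): balance=$216.44 total_interest=$16.44
After 5 (month_end (apply 2% monthly interest)): balance=$220.76 total_interest=$20.76
After 6 (year_end (apply 10% annual interest)): balance=$242.83 total_interest=$42.83
After 7 (deposit($50)): balance=$292.83 total_interest=$42.83

Answer: 292.83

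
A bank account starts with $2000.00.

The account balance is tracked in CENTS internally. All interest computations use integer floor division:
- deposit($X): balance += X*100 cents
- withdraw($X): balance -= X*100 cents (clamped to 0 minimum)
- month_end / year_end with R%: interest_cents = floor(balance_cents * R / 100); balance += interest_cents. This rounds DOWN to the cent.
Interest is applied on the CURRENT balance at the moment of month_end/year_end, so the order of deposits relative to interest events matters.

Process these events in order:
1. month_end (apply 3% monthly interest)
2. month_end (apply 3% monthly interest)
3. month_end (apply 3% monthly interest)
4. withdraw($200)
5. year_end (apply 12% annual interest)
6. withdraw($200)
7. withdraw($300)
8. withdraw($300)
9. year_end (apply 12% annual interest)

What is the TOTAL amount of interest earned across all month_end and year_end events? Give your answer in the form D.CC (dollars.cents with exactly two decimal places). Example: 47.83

Answer: 594.54

Derivation:
After 1 (month_end (apply 3% monthly interest)): balance=$2060.00 total_interest=$60.00
After 2 (month_end (apply 3% monthly interest)): balance=$2121.80 total_interest=$121.80
After 3 (month_end (apply 3% monthly interest)): balance=$2185.45 total_interest=$185.45
After 4 (withdraw($200)): balance=$1985.45 total_interest=$185.45
After 5 (year_end (apply 12% annual interest)): balance=$2223.70 total_interest=$423.70
After 6 (withdraw($200)): balance=$2023.70 total_interest=$423.70
After 7 (withdraw($300)): balance=$1723.70 total_interest=$423.70
After 8 (withdraw($300)): balance=$1423.70 total_interest=$423.70
After 9 (year_end (apply 12% annual interest)): balance=$1594.54 total_interest=$594.54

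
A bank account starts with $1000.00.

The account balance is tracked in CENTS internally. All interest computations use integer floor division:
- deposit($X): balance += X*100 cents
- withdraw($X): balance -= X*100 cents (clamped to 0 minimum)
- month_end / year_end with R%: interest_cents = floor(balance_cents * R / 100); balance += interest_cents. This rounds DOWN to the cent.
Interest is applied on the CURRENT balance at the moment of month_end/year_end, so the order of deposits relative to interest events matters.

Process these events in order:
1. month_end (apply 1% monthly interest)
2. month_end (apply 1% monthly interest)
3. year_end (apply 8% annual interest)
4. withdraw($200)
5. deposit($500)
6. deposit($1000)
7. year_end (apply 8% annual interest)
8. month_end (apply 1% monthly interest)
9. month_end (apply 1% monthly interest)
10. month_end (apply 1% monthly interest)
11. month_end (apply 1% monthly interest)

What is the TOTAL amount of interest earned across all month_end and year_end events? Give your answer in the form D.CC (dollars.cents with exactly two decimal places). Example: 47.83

After 1 (month_end (apply 1% monthly interest)): balance=$1010.00 total_interest=$10.00
After 2 (month_end (apply 1% monthly interest)): balance=$1020.10 total_interest=$20.10
After 3 (year_end (apply 8% annual interest)): balance=$1101.70 total_interest=$101.70
After 4 (withdraw($200)): balance=$901.70 total_interest=$101.70
After 5 (deposit($500)): balance=$1401.70 total_interest=$101.70
After 6 (deposit($1000)): balance=$2401.70 total_interest=$101.70
After 7 (year_end (apply 8% annual interest)): balance=$2593.83 total_interest=$293.83
After 8 (month_end (apply 1% monthly interest)): balance=$2619.76 total_interest=$319.76
After 9 (month_end (apply 1% monthly interest)): balance=$2645.95 total_interest=$345.95
After 10 (month_end (apply 1% monthly interest)): balance=$2672.40 total_interest=$372.40
After 11 (month_end (apply 1% monthly interest)): balance=$2699.12 total_interest=$399.12

Answer: 399.12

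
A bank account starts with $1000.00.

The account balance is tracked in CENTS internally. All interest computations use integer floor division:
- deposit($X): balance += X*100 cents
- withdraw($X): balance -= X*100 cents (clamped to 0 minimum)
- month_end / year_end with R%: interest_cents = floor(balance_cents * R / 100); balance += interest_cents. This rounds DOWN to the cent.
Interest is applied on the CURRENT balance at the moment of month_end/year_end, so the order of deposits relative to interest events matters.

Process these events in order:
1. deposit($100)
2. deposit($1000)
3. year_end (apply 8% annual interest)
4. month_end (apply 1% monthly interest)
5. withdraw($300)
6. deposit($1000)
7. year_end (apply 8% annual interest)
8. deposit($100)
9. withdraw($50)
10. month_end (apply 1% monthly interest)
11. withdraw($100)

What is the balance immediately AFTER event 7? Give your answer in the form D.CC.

After 1 (deposit($100)): balance=$1100.00 total_interest=$0.00
After 2 (deposit($1000)): balance=$2100.00 total_interest=$0.00
After 3 (year_end (apply 8% annual interest)): balance=$2268.00 total_interest=$168.00
After 4 (month_end (apply 1% monthly interest)): balance=$2290.68 total_interest=$190.68
After 5 (withdraw($300)): balance=$1990.68 total_interest=$190.68
After 6 (deposit($1000)): balance=$2990.68 total_interest=$190.68
After 7 (year_end (apply 8% annual interest)): balance=$3229.93 total_interest=$429.93

Answer: 3229.93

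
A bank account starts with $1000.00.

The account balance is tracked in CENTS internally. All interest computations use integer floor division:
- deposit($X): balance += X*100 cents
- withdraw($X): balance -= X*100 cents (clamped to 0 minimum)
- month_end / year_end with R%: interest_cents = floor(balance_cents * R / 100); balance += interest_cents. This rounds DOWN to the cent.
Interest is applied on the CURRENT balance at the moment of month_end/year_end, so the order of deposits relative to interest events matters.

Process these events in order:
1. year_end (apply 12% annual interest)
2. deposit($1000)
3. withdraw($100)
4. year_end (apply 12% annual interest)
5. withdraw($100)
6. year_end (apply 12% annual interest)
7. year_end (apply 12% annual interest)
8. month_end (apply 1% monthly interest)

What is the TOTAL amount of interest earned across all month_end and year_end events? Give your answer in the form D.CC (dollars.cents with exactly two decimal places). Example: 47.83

After 1 (year_end (apply 12% annual interest)): balance=$1120.00 total_interest=$120.00
After 2 (deposit($1000)): balance=$2120.00 total_interest=$120.00
After 3 (withdraw($100)): balance=$2020.00 total_interest=$120.00
After 4 (year_end (apply 12% annual interest)): balance=$2262.40 total_interest=$362.40
After 5 (withdraw($100)): balance=$2162.40 total_interest=$362.40
After 6 (year_end (apply 12% annual interest)): balance=$2421.88 total_interest=$621.88
After 7 (year_end (apply 12% annual interest)): balance=$2712.50 total_interest=$912.50
After 8 (month_end (apply 1% monthly interest)): balance=$2739.62 total_interest=$939.62

Answer: 939.62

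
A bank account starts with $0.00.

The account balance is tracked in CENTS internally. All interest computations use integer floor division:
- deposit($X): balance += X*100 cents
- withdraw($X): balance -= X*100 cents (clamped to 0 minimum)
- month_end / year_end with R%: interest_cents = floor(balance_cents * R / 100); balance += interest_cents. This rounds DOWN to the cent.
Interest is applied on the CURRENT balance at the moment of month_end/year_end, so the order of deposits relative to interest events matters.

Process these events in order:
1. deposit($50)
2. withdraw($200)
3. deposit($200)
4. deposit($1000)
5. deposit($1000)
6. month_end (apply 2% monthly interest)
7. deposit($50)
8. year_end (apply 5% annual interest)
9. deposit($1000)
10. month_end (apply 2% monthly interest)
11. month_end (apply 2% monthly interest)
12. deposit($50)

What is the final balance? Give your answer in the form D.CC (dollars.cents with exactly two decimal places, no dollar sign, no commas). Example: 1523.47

After 1 (deposit($50)): balance=$50.00 total_interest=$0.00
After 2 (withdraw($200)): balance=$0.00 total_interest=$0.00
After 3 (deposit($200)): balance=$200.00 total_interest=$0.00
After 4 (deposit($1000)): balance=$1200.00 total_interest=$0.00
After 5 (deposit($1000)): balance=$2200.00 total_interest=$0.00
After 6 (month_end (apply 2% monthly interest)): balance=$2244.00 total_interest=$44.00
After 7 (deposit($50)): balance=$2294.00 total_interest=$44.00
After 8 (year_end (apply 5% annual interest)): balance=$2408.70 total_interest=$158.70
After 9 (deposit($1000)): balance=$3408.70 total_interest=$158.70
After 10 (month_end (apply 2% monthly interest)): balance=$3476.87 total_interest=$226.87
After 11 (month_end (apply 2% monthly interest)): balance=$3546.40 total_interest=$296.40
After 12 (deposit($50)): balance=$3596.40 total_interest=$296.40

Answer: 3596.40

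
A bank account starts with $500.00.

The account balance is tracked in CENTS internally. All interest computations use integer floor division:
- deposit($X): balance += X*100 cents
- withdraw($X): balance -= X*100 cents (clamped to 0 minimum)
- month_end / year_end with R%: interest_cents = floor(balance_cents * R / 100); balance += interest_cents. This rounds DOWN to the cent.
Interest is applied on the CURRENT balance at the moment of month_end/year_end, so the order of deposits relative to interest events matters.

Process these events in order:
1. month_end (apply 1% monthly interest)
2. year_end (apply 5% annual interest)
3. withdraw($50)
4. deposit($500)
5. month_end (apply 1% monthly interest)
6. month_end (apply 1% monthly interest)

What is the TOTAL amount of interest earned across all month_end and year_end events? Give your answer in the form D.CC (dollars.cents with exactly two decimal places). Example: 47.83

Answer: 49.95

Derivation:
After 1 (month_end (apply 1% monthly interest)): balance=$505.00 total_interest=$5.00
After 2 (year_end (apply 5% annual interest)): balance=$530.25 total_interest=$30.25
After 3 (withdraw($50)): balance=$480.25 total_interest=$30.25
After 4 (deposit($500)): balance=$980.25 total_interest=$30.25
After 5 (month_end (apply 1% monthly interest)): balance=$990.05 total_interest=$40.05
After 6 (month_end (apply 1% monthly interest)): balance=$999.95 total_interest=$49.95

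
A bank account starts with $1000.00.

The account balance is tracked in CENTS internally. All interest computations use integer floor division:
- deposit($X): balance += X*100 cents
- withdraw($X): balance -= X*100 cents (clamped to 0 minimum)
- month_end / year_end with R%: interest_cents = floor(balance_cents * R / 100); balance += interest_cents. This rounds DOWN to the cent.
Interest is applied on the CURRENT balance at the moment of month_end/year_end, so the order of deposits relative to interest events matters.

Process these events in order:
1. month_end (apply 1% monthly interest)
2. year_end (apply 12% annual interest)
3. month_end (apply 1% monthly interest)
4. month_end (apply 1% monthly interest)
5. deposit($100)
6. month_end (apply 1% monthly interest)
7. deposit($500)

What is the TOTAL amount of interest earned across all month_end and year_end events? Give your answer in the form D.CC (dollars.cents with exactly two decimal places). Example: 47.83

After 1 (month_end (apply 1% monthly interest)): balance=$1010.00 total_interest=$10.00
After 2 (year_end (apply 12% annual interest)): balance=$1131.20 total_interest=$131.20
After 3 (month_end (apply 1% monthly interest)): balance=$1142.51 total_interest=$142.51
After 4 (month_end (apply 1% monthly interest)): balance=$1153.93 total_interest=$153.93
After 5 (deposit($100)): balance=$1253.93 total_interest=$153.93
After 6 (month_end (apply 1% monthly interest)): balance=$1266.46 total_interest=$166.46
After 7 (deposit($500)): balance=$1766.46 total_interest=$166.46

Answer: 166.46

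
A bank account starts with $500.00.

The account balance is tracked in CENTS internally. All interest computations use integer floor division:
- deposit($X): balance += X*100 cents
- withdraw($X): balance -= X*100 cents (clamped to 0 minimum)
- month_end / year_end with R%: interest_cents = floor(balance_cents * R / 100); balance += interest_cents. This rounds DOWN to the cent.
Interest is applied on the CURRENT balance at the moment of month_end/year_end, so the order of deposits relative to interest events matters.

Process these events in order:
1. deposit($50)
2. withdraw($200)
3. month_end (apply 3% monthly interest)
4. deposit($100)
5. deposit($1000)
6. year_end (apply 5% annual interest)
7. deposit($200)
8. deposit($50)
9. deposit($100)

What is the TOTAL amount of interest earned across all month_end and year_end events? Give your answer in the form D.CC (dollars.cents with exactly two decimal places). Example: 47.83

After 1 (deposit($50)): balance=$550.00 total_interest=$0.00
After 2 (withdraw($200)): balance=$350.00 total_interest=$0.00
After 3 (month_end (apply 3% monthly interest)): balance=$360.50 total_interest=$10.50
After 4 (deposit($100)): balance=$460.50 total_interest=$10.50
After 5 (deposit($1000)): balance=$1460.50 total_interest=$10.50
After 6 (year_end (apply 5% annual interest)): balance=$1533.52 total_interest=$83.52
After 7 (deposit($200)): balance=$1733.52 total_interest=$83.52
After 8 (deposit($50)): balance=$1783.52 total_interest=$83.52
After 9 (deposit($100)): balance=$1883.52 total_interest=$83.52

Answer: 83.52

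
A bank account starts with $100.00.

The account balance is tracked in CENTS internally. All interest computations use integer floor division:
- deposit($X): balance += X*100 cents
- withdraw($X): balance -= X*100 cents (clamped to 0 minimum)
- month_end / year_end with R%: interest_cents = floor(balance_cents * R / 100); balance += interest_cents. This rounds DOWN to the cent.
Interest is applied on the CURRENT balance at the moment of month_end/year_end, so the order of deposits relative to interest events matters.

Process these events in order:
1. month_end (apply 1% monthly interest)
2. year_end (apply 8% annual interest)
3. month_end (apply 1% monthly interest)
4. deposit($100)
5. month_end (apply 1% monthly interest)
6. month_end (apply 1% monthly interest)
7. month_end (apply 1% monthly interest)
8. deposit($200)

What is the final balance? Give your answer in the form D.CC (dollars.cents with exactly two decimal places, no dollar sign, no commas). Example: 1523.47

After 1 (month_end (apply 1% monthly interest)): balance=$101.00 total_interest=$1.00
After 2 (year_end (apply 8% annual interest)): balance=$109.08 total_interest=$9.08
After 3 (month_end (apply 1% monthly interest)): balance=$110.17 total_interest=$10.17
After 4 (deposit($100)): balance=$210.17 total_interest=$10.17
After 5 (month_end (apply 1% monthly interest)): balance=$212.27 total_interest=$12.27
After 6 (month_end (apply 1% monthly interest)): balance=$214.39 total_interest=$14.39
After 7 (month_end (apply 1% monthly interest)): balance=$216.53 total_interest=$16.53
After 8 (deposit($200)): balance=$416.53 total_interest=$16.53

Answer: 416.53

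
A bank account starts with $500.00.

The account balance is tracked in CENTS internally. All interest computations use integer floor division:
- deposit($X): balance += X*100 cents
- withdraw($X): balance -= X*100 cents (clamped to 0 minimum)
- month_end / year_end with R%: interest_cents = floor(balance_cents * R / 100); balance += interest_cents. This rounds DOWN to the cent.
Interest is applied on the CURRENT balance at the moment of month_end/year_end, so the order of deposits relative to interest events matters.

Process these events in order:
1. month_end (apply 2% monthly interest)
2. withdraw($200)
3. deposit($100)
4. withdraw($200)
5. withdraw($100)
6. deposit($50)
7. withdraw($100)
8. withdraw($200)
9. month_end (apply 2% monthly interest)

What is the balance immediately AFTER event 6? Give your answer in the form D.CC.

After 1 (month_end (apply 2% monthly interest)): balance=$510.00 total_interest=$10.00
After 2 (withdraw($200)): balance=$310.00 total_interest=$10.00
After 3 (deposit($100)): balance=$410.00 total_interest=$10.00
After 4 (withdraw($200)): balance=$210.00 total_interest=$10.00
After 5 (withdraw($100)): balance=$110.00 total_interest=$10.00
After 6 (deposit($50)): balance=$160.00 total_interest=$10.00

Answer: 160.00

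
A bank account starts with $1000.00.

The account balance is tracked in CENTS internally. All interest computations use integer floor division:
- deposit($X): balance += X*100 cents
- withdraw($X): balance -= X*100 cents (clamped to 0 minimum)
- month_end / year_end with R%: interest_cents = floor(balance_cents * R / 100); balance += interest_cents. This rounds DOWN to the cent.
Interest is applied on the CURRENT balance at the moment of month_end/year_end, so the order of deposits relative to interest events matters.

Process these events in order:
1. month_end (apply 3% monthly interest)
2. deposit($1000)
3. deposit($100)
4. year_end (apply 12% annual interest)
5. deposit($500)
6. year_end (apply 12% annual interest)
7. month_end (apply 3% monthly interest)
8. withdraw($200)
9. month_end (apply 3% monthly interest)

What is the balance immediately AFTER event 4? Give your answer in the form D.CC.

Answer: 2385.60

Derivation:
After 1 (month_end (apply 3% monthly interest)): balance=$1030.00 total_interest=$30.00
After 2 (deposit($1000)): balance=$2030.00 total_interest=$30.00
After 3 (deposit($100)): balance=$2130.00 total_interest=$30.00
After 4 (year_end (apply 12% annual interest)): balance=$2385.60 total_interest=$285.60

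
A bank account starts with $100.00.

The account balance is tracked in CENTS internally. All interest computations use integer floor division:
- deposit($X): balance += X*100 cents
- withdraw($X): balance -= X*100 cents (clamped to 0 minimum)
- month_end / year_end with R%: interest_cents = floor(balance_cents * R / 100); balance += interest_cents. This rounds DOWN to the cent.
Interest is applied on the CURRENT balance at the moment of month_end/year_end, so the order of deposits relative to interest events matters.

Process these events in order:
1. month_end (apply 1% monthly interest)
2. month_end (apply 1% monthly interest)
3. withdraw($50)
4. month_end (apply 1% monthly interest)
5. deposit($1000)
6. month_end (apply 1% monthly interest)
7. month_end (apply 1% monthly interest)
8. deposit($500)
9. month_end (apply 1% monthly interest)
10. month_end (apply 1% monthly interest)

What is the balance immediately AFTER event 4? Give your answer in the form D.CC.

After 1 (month_end (apply 1% monthly interest)): balance=$101.00 total_interest=$1.00
After 2 (month_end (apply 1% monthly interest)): balance=$102.01 total_interest=$2.01
After 3 (withdraw($50)): balance=$52.01 total_interest=$2.01
After 4 (month_end (apply 1% monthly interest)): balance=$52.53 total_interest=$2.53

Answer: 52.53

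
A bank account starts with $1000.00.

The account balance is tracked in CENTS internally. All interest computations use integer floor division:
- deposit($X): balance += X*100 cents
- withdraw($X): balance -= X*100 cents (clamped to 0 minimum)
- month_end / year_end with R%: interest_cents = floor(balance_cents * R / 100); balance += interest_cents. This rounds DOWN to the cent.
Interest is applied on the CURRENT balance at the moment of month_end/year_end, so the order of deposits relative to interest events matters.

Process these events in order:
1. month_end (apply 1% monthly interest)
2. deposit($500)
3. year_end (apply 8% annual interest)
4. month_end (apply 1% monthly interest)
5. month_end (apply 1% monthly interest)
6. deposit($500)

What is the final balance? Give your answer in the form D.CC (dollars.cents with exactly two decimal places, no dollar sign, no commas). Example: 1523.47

After 1 (month_end (apply 1% monthly interest)): balance=$1010.00 total_interest=$10.00
After 2 (deposit($500)): balance=$1510.00 total_interest=$10.00
After 3 (year_end (apply 8% annual interest)): balance=$1630.80 total_interest=$130.80
After 4 (month_end (apply 1% monthly interest)): balance=$1647.10 total_interest=$147.10
After 5 (month_end (apply 1% monthly interest)): balance=$1663.57 total_interest=$163.57
After 6 (deposit($500)): balance=$2163.57 total_interest=$163.57

Answer: 2163.57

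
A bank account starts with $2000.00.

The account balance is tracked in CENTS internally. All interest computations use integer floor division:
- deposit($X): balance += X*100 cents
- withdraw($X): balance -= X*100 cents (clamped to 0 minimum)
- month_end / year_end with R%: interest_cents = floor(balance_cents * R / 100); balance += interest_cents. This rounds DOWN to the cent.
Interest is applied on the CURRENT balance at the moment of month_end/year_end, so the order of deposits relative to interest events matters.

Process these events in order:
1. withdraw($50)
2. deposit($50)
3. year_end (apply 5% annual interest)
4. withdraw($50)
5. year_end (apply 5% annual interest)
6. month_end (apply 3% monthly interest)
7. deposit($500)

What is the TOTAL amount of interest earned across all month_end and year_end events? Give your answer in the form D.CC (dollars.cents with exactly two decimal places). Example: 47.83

Answer: 267.07

Derivation:
After 1 (withdraw($50)): balance=$1950.00 total_interest=$0.00
After 2 (deposit($50)): balance=$2000.00 total_interest=$0.00
After 3 (year_end (apply 5% annual interest)): balance=$2100.00 total_interest=$100.00
After 4 (withdraw($50)): balance=$2050.00 total_interest=$100.00
After 5 (year_end (apply 5% annual interest)): balance=$2152.50 total_interest=$202.50
After 6 (month_end (apply 3% monthly interest)): balance=$2217.07 total_interest=$267.07
After 7 (deposit($500)): balance=$2717.07 total_interest=$267.07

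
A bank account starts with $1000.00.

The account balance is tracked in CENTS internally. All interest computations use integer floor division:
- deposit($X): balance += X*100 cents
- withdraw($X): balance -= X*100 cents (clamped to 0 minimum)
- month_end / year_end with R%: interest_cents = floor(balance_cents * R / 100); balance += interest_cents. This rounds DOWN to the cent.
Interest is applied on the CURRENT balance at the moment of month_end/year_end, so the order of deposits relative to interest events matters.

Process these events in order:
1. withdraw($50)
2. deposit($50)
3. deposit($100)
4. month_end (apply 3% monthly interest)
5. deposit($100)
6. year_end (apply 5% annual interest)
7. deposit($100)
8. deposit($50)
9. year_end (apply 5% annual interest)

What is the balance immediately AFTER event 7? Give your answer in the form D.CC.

Answer: 1394.65

Derivation:
After 1 (withdraw($50)): balance=$950.00 total_interest=$0.00
After 2 (deposit($50)): balance=$1000.00 total_interest=$0.00
After 3 (deposit($100)): balance=$1100.00 total_interest=$0.00
After 4 (month_end (apply 3% monthly interest)): balance=$1133.00 total_interest=$33.00
After 5 (deposit($100)): balance=$1233.00 total_interest=$33.00
After 6 (year_end (apply 5% annual interest)): balance=$1294.65 total_interest=$94.65
After 7 (deposit($100)): balance=$1394.65 total_interest=$94.65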